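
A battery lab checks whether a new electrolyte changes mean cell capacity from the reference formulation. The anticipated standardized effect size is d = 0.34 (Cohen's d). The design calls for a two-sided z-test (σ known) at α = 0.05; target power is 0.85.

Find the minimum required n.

n = 78

Set Φ(δ − 1.960) = 0.85; then δ − 1.960 = Φ⁻¹(0.85) = 1.036, giving δ = 2.996.
(For δ > 0 the lower-tail rejection region contributes negligibly to power, so the one-term inversion is standard.)
δ = d·√n ⇒ n = (δ/d)² = (2.996 / 0.34)² = 77.67.
Rounding up, n = 78.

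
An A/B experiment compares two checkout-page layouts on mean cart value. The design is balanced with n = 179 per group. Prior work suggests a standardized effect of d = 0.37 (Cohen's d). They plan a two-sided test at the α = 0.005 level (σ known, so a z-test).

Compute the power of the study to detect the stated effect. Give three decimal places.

Power ≈ 0.756

Noncentrality parameter: δ = d·√(n/2) = 0.37 × √(179/2) = 3.5004
Critical value for a two-sided test at α = 0.005: z_{α/2} = 2.807.
Power = Φ(δ − 2.807) + Φ(−δ − 2.807) = Φ(0.693) + Φ(-6.307) = 0.7559 + 0.0000 = 0.7559.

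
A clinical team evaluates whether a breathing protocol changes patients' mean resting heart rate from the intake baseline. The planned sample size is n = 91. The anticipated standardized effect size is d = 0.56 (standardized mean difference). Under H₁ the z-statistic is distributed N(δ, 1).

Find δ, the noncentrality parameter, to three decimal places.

The noncentrality parameter scales effect size by the design's sample-size factor: δ = d·√n = 0.56 × √91 = 5.3421

δ ≈ 5.342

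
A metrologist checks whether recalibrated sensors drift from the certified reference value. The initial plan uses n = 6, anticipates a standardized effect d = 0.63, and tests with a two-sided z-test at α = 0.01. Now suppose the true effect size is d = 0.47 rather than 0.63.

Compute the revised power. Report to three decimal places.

Power ≈ 0.077

With d = 0.47: δ = d·√n = 0.47 × √6 = 1.1513. Critical value z_{0.005} = 2.576.
Revised power = Φ(δ − 2.576) + Φ(−δ − 2.576) = Φ(-1.425) + Φ(-3.727) = 0.0771 + 0.0001 = 0.0772.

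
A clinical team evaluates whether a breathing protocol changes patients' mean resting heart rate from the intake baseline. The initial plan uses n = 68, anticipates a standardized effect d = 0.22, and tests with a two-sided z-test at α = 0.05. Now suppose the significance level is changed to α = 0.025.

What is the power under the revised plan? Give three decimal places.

Power ≈ 0.335

δ = d·√n = 0.22 × √68 = 1.8142 (unchanged). New critical value: z_{0.0125} = 2.241.
Revised power = Φ(δ − 2.241) + Φ(−δ − 2.241) = Φ(-0.427) + Φ(-4.056) = 0.3346 + 0.0000 = 0.3346.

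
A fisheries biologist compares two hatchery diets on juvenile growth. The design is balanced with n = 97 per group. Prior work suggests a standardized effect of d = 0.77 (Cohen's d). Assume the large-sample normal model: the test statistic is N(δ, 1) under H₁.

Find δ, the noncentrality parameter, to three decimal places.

δ = d·√(n/2) = 0.77 × √(97/2) = 5.3624

δ ≈ 5.362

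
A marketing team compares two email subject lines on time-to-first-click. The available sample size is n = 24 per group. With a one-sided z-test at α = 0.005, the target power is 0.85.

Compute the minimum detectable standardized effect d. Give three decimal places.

d ≈ 1.043

Required noncentrality: δ = z_{0.005} + z_{0.15} = 2.576 + 1.036 = 3.612.
δ = d·√(n/2) ⇒ d = δ/√(n/2) = 3.612/√(24/2) = 1.0428.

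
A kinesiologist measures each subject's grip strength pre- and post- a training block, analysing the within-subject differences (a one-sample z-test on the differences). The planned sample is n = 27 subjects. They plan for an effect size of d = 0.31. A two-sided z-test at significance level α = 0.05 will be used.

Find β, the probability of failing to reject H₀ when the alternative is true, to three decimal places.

Noncentrality parameter: δ = d·√n = 0.31 × √27 = 1.6108
Critical value for a two-sided test at α = 0.05: z_{α/2} = 1.960.
Power = Φ(δ − 1.960) + Φ(−δ − 1.960) = Φ(-0.349) + Φ(-3.571) = 0.3635 + 0.0002 = 0.3637.
Type II error: β = 1 − power = 1 − 0.3637 = 0.6363.

β ≈ 0.636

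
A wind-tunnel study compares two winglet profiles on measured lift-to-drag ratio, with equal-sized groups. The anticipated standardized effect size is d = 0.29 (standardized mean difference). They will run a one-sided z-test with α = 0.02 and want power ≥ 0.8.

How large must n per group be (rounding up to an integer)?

For power 0.8 need Φ(δ − z_{0.02}) = 0.8, so δ = z_{0.02} + z_{0.20} = 2.054 + 0.842 = 2.895.
δ = d·√(n/2) ⇒ n = 2(δ/d)² = 2 × (2.895 / 0.29)² = 199.36.
Rounding up, n = 200 per group.

n = 200 per group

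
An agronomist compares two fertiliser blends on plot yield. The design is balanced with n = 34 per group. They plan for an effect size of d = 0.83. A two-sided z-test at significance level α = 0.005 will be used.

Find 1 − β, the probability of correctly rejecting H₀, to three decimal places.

Power ≈ 0.731

Noncentrality parameter: δ = d·√(n/2) = 0.83 × √(34/2) = 3.4222
Two-sided α = 0.005 → critical value z_{0.0025} = 2.807.
Power = Φ(δ − 2.807) + Φ(−δ − 2.807) = Φ(0.615) + Φ(-6.229) = 0.7308 + 0.0000 = 0.7308.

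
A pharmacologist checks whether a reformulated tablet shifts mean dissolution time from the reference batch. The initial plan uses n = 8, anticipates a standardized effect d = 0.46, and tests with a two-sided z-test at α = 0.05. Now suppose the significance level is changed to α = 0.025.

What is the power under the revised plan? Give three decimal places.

δ = d·√n = 0.46 × √8 = 1.3011 (unchanged). New critical value: z_{0.0125} = 2.241.
Revised power = Φ(δ − 2.241) + Φ(−δ − 2.241) = Φ(-0.940) + Φ(-3.542) = 0.1735 + 0.0002 = 0.1737.

Power ≈ 0.174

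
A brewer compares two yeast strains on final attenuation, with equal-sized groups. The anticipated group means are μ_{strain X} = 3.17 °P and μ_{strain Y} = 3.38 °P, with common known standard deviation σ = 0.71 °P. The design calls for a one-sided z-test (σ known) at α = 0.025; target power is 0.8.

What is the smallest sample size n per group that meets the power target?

Standardized effect: d = |μ_{strain X} − μ_{strain Y}| / σ = |3.17 − 3.38| / 0.71 = 0.2958
Set Φ(δ − 1.960) = 0.8; then δ − 1.960 = Φ⁻¹(0.8) = 0.842, giving δ = 2.802.
δ = d·√(n/2) ⇒ n = 2(δ/d)² = 2 × (2.802 / 0.2958)² = 179.44.
Rounding up, n = 180 per group.

n = 180 per group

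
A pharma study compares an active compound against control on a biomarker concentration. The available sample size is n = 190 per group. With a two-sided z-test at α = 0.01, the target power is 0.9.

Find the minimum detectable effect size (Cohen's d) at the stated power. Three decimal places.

d ≈ 0.396

Need Φ(δ − 2.576) = 0.9, so δ = 2.576 + 1.282 = 3.857.
(Lower-tail contribution to power is negligible for δ > 0.)
δ = d·√(n/2) ⇒ d = δ/√(n/2) = 3.857/√(190/2) = 0.3958.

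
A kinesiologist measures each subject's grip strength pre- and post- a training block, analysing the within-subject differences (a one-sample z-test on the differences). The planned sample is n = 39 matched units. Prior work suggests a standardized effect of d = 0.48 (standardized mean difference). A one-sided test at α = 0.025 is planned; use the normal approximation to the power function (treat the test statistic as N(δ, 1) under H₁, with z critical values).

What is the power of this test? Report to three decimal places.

Power ≈ 0.850

Noncentrality parameter: δ = d·√n = 0.48 × √39 = 2.9976
One-sided α = 0.025 → critical value z_{0.025} = 1.960.
Power = P(Z > 1.960 − δ) = Φ(1.038) = 0.8503.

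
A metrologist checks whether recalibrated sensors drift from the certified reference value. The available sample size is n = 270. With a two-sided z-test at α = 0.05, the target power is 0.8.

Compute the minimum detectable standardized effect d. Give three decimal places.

d ≈ 0.170

Need Φ(δ − 1.960) = 0.8, so δ = 1.960 + 0.842 = 2.802.
(The second rejection-region term Φ(−δ − z_{α/2}) is negligible and dropped.)
δ = d·√n ⇒ d = δ/√n = 2.802/√270 = 0.1705.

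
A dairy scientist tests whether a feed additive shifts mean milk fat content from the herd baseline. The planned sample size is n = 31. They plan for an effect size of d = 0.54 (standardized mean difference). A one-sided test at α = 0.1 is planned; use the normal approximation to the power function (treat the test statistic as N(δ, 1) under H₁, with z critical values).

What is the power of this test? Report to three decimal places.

Noncentrality parameter: δ = d·√n = 0.54 × √31 = 3.0066
Critical value for a one-sided test at α = 0.1: z_α = 1.282.
Power = Φ(δ − 1.282) = Φ(1.725) = 0.9577.

Power ≈ 0.958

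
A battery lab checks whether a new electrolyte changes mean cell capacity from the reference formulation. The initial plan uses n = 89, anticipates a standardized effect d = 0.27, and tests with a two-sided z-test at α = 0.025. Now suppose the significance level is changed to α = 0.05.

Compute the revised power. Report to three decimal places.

Power ≈ 0.721

δ = d·√n = 0.27 × √89 = 2.5472 (unchanged). New critical value: z_{0.025} = 1.960.
Revised power = Φ(δ − 1.960) + Φ(−δ − 1.960) = Φ(0.587) + Φ(-4.507) = 0.7215 + 0.0000 = 0.7215.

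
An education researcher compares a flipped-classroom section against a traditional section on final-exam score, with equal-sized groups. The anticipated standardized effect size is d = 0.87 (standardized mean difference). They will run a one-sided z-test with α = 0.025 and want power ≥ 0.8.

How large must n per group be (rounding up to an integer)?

n = 21 per group

Set Φ(δ − 1.960) = 0.8; then δ − 1.960 = Φ⁻¹(0.8) = 0.842, giving δ = 2.802.
δ = d·√(n/2) ⇒ n = 2(δ/d)² = 2 × (2.802 / 0.87)² = 20.74.
Rounding up, n = 21 per group.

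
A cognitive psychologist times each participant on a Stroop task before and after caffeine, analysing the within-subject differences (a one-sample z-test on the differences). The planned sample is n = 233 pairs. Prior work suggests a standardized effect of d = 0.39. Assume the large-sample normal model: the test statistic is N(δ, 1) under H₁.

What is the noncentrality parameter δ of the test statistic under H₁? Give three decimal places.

The noncentrality parameter scales effect size by the design's sample-size factor: δ = d·√n = 0.39 × √233 = 5.9531

δ ≈ 5.953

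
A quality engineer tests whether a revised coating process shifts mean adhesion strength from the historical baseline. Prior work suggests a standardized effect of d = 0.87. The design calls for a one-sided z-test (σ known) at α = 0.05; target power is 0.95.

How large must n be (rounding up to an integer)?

n = 15

For power 0.95 need Φ(δ − z_{0.05}) = 0.95, so δ = z_{0.05} + z_{0.05} = 1.645 + 1.645 = 3.290.
δ = d·√n ⇒ n = (δ/d)² = (3.290 / 0.87)² = 14.30.
Rounding up, n = 15.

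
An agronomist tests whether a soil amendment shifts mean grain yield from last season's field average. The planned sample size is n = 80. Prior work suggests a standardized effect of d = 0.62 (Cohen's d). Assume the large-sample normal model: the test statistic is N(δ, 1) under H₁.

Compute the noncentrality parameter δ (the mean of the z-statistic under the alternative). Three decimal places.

δ = d·√n = 0.62 × √80 = 5.5454

δ ≈ 5.545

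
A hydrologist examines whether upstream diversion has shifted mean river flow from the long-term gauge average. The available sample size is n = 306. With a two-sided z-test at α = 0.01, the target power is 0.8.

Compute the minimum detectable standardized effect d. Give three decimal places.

d ≈ 0.195

Need Φ(δ − 2.576) = 0.8, so δ = 2.576 + 0.842 = 3.417.
(The second rejection-region term Φ(−δ − z_{α/2}) is negligible and dropped.)
δ = d·√n ⇒ d = δ/√n = 3.417/√306 = 0.1954.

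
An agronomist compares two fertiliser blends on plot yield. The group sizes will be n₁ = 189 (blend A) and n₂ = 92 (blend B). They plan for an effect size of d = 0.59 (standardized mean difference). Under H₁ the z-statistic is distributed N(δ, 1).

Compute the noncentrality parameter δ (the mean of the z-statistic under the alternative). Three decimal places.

δ = d / √(1/n₁ + 1/n₂) = 0.59 / √(1/189 + 1/92) = 4.6411

δ ≈ 4.641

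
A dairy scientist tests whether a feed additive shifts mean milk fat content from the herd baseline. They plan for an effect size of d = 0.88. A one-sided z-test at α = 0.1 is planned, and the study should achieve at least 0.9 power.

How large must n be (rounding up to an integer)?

n = 9

Set Φ(δ − 1.282) = 0.9; then δ − 1.282 = Φ⁻¹(0.9) = 1.282, giving δ = 2.563.
δ = d·√n ⇒ n = (δ/d)² = (2.563 / 0.88)² = 8.48.
Round up to the next whole unit.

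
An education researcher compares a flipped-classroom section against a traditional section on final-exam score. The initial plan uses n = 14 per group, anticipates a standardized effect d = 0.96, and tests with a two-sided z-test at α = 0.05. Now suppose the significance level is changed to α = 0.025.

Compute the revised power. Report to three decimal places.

Power ≈ 0.617

δ = d·√(n/2) = 0.96 × √(14/2) = 2.5399 (unchanged). New critical value: z_{0.0125} = 2.241.
Revised power = Φ(δ − 2.241) + Φ(−δ − 2.241) = Φ(0.299) + Φ(-4.781) = 0.6173 + 0.0000 = 0.6173.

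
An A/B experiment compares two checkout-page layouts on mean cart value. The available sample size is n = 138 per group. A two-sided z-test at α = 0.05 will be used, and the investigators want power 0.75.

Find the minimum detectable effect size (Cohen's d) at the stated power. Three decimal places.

d ≈ 0.317

Required noncentrality: δ = z_{0.025} + z_{0.25} = 1.960 + 0.674 = 2.634.
(Lower-tail contribution to power is negligible for δ > 0.)
δ = d·√(n/2) ⇒ d = δ/√(n/2) = 2.634/√(138/2) = 0.3172.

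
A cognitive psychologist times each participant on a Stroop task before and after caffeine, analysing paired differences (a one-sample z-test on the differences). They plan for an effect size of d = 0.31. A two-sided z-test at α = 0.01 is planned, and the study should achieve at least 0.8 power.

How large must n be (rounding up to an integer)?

Set Φ(δ − 2.576) = 0.8; then δ − 2.576 = Φ⁻¹(0.8) = 0.842, giving δ = 3.417.
(For δ > 0 the lower-tail rejection region contributes negligibly to power, so the one-term inversion is standard.)
δ = d·√n ⇒ n = (δ/d)² = (3.417 / 0.31)² = 121.53.
Round up to the next whole unit.

n = 122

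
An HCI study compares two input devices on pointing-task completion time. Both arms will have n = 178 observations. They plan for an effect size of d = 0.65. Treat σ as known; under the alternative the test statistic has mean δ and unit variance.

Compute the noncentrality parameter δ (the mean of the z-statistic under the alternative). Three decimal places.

The noncentrality parameter scales effect size by the design's sample-size factor: δ = d·√(n/2) = 0.65 × √(178/2) = 6.1321

δ ≈ 6.132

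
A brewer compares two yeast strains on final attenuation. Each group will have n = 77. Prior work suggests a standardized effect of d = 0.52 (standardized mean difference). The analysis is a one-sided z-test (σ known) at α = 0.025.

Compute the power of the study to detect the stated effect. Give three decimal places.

Noncentrality parameter: δ = d·√(n/2) = 0.52 × √(77/2) = 3.2265
Critical value for a one-sided test at α = 0.025: z_α = 1.960.
Power = P(Z > 1.960 − δ) = Φ(1.267) = 0.8973.

Power ≈ 0.897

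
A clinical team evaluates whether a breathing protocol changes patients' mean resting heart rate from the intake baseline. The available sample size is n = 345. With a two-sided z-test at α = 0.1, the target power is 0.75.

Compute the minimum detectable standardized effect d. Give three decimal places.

d ≈ 0.125

Required noncentrality: δ = z_{0.05} + z_{0.25} = 1.645 + 0.674 = 2.319.
(The second rejection-region term Φ(−δ − z_{α/2}) is negligible and dropped.)
δ = d·√n ⇒ d = δ/√n = 2.319/√345 = 0.1249.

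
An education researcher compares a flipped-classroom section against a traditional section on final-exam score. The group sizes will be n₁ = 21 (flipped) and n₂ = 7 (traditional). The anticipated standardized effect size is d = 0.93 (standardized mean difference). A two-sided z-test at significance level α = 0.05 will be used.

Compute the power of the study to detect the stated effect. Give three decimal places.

Noncentrality parameter: δ = d / √(1/n₁ + 1/n₂) = 0.93 / √(1/21 + 1/7) = 2.1309
Two-sided α = 0.05 → critical value z_{0.025} = 1.960.
Power = Φ(δ − 1.960) + Φ(−δ − 1.960) = Φ(0.171) + Φ(-4.091) = 0.5679 + 0.0000 = 0.5679.

Power ≈ 0.568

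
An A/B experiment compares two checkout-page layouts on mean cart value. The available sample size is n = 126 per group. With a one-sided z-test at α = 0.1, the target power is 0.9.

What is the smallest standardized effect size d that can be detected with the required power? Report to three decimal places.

d ≈ 0.323

Need Φ(δ − 1.282) = 0.9, so δ = 1.282 + 1.282 = 2.563.
δ = d·√(n/2) ⇒ d = δ/√(n/2) = 2.563/√(126/2) = 0.3229.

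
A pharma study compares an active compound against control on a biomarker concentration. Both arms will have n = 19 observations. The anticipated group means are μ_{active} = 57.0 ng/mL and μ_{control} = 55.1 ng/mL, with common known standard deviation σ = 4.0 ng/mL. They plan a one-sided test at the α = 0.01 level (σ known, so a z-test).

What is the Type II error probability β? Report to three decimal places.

Standardized effect: d = |μ_{active} − μ_{control}| / σ = |57.0 − 55.1| / 4.0 = 0.4750
Noncentrality parameter: δ = d·√(n/2) = 0.4750 × √(19/2) = 1.4640
One-sided α = 0.01 → critical value z_{0.01} = 2.326.
Power = Φ(δ − 2.326) = Φ(-0.862) = 0.1943.
Type II error: β = 1 − power = 1 − 0.1943 = 0.8057.

β ≈ 0.806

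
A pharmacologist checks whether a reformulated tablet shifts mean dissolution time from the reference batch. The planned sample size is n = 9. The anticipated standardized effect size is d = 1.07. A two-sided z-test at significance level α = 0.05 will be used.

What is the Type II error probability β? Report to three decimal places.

β ≈ 0.106

Noncentrality parameter: δ = d·√n = 1.07 × √9 = 3.2100
Critical value for a two-sided test at α = 0.05: z_{α/2} = 1.960.
Power = Φ(δ − 1.960) + Φ(−δ − 1.960) = Φ(1.250) + Φ(-5.170) = 0.8944 + 0.0000 = 0.8944.
Type II error: β = 1 − power = 1 − 0.8944 = 0.1056.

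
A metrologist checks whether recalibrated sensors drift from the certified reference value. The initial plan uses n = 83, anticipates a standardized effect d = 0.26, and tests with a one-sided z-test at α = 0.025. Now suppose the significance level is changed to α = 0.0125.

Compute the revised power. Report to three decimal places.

δ = d·√n = 0.26 × √83 = 2.3687 (unchanged). New critical value: z_{0.0125} = 2.241.
Revised power = P(Z > 2.241 − δ) = Φ(0.127) = 0.5507.

Power ≈ 0.551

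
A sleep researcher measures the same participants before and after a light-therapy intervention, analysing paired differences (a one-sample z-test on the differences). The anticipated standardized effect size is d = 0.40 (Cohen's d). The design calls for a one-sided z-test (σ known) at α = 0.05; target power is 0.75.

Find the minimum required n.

Set Φ(δ − 1.645) = 0.75; then δ − 1.645 = Φ⁻¹(0.75) = 0.674, giving δ = 2.319.
δ = d·√n ⇒ n = (δ/d)² = (2.319 / 0.40)² = 33.62.
Round up to the next whole unit.

n = 34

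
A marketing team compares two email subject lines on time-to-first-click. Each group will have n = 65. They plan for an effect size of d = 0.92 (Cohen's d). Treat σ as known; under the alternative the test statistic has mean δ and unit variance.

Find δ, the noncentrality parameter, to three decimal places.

δ = d·√(n/2) = 0.92 × √(65/2) = 5.2448

δ ≈ 5.245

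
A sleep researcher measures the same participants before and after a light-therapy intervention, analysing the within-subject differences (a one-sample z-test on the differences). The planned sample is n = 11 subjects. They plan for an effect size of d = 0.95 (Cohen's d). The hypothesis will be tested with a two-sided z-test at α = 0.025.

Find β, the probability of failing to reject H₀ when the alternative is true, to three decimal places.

Noncentrality parameter: δ = d·√n = 0.95 × √11 = 3.1508
Two-sided α = 0.025 → critical value z_{0.0125} = 2.241.
Power = Φ(δ − 2.241) + Φ(−δ − 2.241) = Φ(0.909) + Φ(-5.392) = 0.8184 + 0.0000 = 0.8184.
Type II error: β = 1 − power = 1 − 0.8184 = 0.1816.

β ≈ 0.182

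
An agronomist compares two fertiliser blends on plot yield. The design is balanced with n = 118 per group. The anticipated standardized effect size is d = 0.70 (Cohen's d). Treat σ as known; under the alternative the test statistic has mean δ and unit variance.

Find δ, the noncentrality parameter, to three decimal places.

δ = d·√(n/2) = 0.70 × √(118/2) = 5.3768

δ ≈ 5.377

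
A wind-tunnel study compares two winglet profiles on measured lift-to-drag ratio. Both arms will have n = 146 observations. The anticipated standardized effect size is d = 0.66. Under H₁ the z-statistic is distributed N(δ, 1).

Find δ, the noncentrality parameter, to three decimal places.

δ = d·√(n/2) = 0.66 × √(146/2) = 5.6390

δ ≈ 5.639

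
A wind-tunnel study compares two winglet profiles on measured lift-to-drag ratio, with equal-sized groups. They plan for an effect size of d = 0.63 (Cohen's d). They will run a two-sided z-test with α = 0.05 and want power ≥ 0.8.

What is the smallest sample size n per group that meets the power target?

n = 40 per group

For power 0.8 need Φ(δ − z_{0.025}) = 0.8, so δ = z_{0.025} + z_{0.20} = 1.960 + 0.842 = 2.802.
(For δ > 0 the lower-tail rejection region contributes negligibly to power, so the one-term inversion is standard.)
δ = d·√(n/2) ⇒ n = 2(δ/d)² = 2 × (2.802 / 0.63)² = 39.55.
Round up to the next whole unit.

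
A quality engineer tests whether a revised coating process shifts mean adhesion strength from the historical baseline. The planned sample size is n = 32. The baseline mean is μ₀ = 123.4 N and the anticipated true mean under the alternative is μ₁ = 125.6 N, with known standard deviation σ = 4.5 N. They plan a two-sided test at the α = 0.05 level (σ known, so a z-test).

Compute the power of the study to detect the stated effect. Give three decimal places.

Power ≈ 0.790

Standardized effect: d = |μ₁ − μ₀| / σ = |125.6 − 123.4| / 4.5 = 0.4889
Noncentrality parameter: δ = d·√n = 0.4889 × √32 = 2.7656
Two-sided α = 0.05 → critical value z_{0.025} = 1.960.
Power = Φ(δ − 1.960) + Φ(−δ − 1.960) = Φ(0.806) + Φ(-4.726) = 0.7898 + 0.0000 = 0.7898.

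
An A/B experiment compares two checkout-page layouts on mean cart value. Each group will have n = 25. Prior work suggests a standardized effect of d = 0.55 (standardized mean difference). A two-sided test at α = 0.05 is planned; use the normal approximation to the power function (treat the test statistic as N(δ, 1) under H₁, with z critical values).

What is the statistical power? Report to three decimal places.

Noncentrality parameter: δ = d·√(n/2) = 0.55 × √(25/2) = 1.9445
Critical value for a two-sided test at α = 0.05: z_{α/2} = 1.960.
Power = Φ(δ − 1.960) + Φ(−δ − 1.960) = Φ(-0.015) + Φ(-3.905) = 0.4938 + 0.0000 = 0.4939.

Power ≈ 0.494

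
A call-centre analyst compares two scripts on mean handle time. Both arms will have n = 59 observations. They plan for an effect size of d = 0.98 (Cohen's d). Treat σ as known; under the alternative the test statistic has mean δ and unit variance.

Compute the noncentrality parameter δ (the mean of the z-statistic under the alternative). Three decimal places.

δ ≈ 5.323

δ = d·√(n/2) = 0.98 × √(59/2) = 5.3228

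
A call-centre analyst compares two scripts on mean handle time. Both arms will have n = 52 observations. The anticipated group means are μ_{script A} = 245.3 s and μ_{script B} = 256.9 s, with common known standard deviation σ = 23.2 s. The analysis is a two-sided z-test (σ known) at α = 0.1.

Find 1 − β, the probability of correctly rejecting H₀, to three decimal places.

Power ≈ 0.817

Standardized effect: d = |μ_{script A} − μ_{script B}| / σ = |245.3 − 256.9| / 23.2 = 0.5000
Noncentrality parameter: δ = d·√(n/2) = 0.5000 × √(52/2) = 2.5495
Critical value for a two-sided test at α = 0.1: z_{α/2} = 1.645.
Power = Φ(δ − 1.645) + Φ(−δ − 1.645) = Φ(0.905) + Φ(-4.194) = 0.8172 + 0.0000 = 0.8172.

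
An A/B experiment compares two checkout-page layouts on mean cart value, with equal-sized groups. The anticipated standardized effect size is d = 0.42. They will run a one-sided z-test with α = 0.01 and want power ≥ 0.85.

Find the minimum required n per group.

Set Φ(δ − 2.326) = 0.85; then δ − 2.326 = Φ⁻¹(0.85) = 1.036, giving δ = 3.363.
δ = d·√(n/2) ⇒ n = 2(δ/d)² = 2 × (3.363 / 0.42)² = 128.21.
Rounding up, n = 129 per group.

n = 129 per group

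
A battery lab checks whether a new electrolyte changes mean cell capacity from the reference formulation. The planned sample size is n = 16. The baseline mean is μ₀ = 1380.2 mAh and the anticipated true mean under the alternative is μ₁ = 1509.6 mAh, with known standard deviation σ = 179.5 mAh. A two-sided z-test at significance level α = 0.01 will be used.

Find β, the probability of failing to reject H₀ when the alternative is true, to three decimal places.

β ≈ 0.379

Standardized effect: d = |μ₁ − μ₀| / σ = |1509.6 − 1380.2| / 179.5 = 0.7209
Noncentrality parameter: δ = d·√n = 0.7209 × √16 = 2.8836
Two-sided α = 0.01 → critical value z_{0.005} = 2.576.
Power = Φ(δ − 2.576) + Φ(−δ − 2.576) = Φ(0.308) + Φ(-5.459) = 0.6209 + 0.0000 = 0.6209.
Type II error: β = 1 − power = 1 − 0.6209 = 0.3791.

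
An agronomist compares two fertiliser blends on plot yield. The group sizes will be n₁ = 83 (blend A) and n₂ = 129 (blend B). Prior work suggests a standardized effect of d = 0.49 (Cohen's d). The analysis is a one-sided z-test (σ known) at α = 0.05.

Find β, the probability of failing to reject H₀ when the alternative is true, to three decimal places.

β ≈ 0.033

Noncentrality parameter: λ = d / √(1/n₁ + 1/n₂) = 0.49 / √(1/83 + 1/129) = 3.4823
One-sided α = 0.05 → critical value z_{0.05} = 1.645.
Power = P(Z > 1.645 − λ) = Φ(1.837) = 0.9669.
Type II error: β = 1 − power = 1 − 0.9669 = 0.0331.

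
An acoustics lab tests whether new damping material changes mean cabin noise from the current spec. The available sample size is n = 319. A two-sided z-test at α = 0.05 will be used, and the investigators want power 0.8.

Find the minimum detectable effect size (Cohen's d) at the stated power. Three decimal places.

d ≈ 0.157

Required noncentrality: δ = z_{0.025} + z_{0.20} = 1.960 + 0.842 = 2.802.
(Lower-tail contribution to power is negligible for δ > 0.)
δ = d·√n ⇒ d = δ/√n = 2.802/√319 = 0.1569.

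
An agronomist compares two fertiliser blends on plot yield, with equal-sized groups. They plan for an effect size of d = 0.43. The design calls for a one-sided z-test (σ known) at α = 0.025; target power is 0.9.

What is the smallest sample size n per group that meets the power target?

Set Φ(δ − 1.960) = 0.9; then δ − 1.960 = Φ⁻¹(0.9) = 1.282, giving δ = 3.242.
δ = d·√(n/2) ⇒ n = 2(δ/d)² = 2 × (3.242 / 0.43)² = 113.66.
Rounding up, n = 114 per group.

n = 114 per group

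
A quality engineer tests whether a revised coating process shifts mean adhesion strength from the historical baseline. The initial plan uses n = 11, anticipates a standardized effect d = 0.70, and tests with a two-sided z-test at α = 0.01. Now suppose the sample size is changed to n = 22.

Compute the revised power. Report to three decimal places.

Power ≈ 0.760

With n = 22: δ = d·√n = 0.70 × √22 = 3.2833. Critical value z_{0.005} = 2.576.
Revised power = Φ(δ − 2.576) + Φ(−δ − 2.576) = Φ(0.707) + Φ(-5.859) = 0.7604 + 0.0000 = 0.7604.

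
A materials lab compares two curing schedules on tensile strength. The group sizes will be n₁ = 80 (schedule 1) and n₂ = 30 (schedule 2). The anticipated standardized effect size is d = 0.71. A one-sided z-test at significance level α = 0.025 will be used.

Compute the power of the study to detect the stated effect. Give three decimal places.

Noncentrality parameter: δ = d / √(1/n₁ + 1/n₂) = 0.71 / √(1/80 + 1/30) = 3.3164
One-sided α = 0.025 → critical value z_{0.025} = 1.960.
Power = P(Z > 1.960 − δ) = Φ(1.356) = 0.9125.

Power ≈ 0.913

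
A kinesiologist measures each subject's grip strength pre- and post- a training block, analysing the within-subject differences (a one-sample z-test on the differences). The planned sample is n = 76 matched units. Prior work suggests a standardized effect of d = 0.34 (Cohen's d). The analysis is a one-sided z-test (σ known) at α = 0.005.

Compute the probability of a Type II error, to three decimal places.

Noncentrality parameter: δ = d·√n = 0.34 × √76 = 2.9641
One-sided α = 0.005 → critical value z_{0.005} = 2.576.
Power = P(Z > 2.576 − δ) = Φ(0.388) = 0.6511.
Type II error: β = 1 − power = 1 − 0.6511 = 0.3489.

β ≈ 0.349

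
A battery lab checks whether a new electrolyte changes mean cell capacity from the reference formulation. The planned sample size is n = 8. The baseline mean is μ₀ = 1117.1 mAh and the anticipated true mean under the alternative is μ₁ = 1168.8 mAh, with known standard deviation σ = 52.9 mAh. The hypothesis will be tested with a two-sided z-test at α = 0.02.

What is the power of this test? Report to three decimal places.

Standardized effect: d = |μ₁ − μ₀| / σ = |1168.8 − 1117.1| / 52.9 = 0.9773
Noncentrality parameter: δ = d·√n = 0.9773 × √8 = 2.7643
Two-sided α = 0.02 → critical value z_{0.01} = 2.326.
Power = Φ(δ − 2.326) + Φ(−δ − 2.326) = Φ(0.438) + Φ(-5.091) = 0.6693 + 0.0000 = 0.6693.

Power ≈ 0.669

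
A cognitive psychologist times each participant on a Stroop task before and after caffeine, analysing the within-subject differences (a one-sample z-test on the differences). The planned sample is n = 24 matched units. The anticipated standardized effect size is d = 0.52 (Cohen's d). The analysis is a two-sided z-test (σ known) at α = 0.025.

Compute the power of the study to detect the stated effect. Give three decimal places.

Power ≈ 0.620

Noncentrality parameter: δ = d·√n = 0.52 × √24 = 2.5475
Critical value for a two-sided test at α = 0.025: z_{α/2} = 2.241.
Power = Φ(δ − 2.241) + Φ(−δ − 2.241) = Φ(0.306) + Φ(-4.789) = 0.6202 + 0.0000 = 0.6202.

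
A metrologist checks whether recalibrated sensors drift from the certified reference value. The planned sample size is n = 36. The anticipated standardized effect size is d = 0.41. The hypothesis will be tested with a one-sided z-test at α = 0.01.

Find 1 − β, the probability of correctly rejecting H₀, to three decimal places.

Power ≈ 0.553

Noncentrality parameter: δ = d·√n = 0.41 × √36 = 2.4600
One-sided α = 0.01 → critical value z_{0.01} = 2.326.
Power = Φ(δ − 2.326) = Φ(0.134) = 0.5532.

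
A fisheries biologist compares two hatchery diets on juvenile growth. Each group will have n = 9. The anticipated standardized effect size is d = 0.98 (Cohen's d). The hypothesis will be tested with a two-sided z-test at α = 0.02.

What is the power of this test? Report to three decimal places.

Power ≈ 0.402

Noncentrality parameter: δ = d·√(n/2) = 0.98 × √(9/2) = 2.0789
Critical value for a two-sided test at α = 0.02: z_{α/2} = 2.326.
Power = Φ(δ − 2.326) + Φ(−δ − 2.326) = Φ(-0.247) + Φ(-4.405) = 0.4023 + 0.0000 = 0.4023.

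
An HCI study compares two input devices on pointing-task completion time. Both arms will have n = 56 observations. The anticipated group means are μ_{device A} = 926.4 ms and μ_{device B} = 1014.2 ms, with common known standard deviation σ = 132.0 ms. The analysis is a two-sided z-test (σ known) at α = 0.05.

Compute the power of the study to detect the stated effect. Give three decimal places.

Standardized effect: d = |μ_{device A} − μ_{device B}| / σ = |926.4 − 1014.2| / 132.0 = 0.6652
Noncentrality parameter: δ = d·√(n/2) = 0.6652 × √(56/2) = 3.5197
Critical value for a two-sided test at α = 0.05: z_{α/2} = 1.960.
Power = Φ(δ − 1.960) + Φ(−δ − 1.960) = Φ(1.560) + Φ(-5.480) = 0.9406 + 0.0000 = 0.9406.

Power ≈ 0.941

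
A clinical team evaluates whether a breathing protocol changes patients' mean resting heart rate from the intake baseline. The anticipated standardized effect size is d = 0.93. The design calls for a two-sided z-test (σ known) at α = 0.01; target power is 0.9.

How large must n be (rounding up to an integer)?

n = 18

Set Φ(δ − 2.576) = 0.9; then δ − 2.576 = Φ⁻¹(0.9) = 1.282, giving δ = 3.857.
(For δ > 0 the lower-tail rejection region contributes negligibly to power, so the one-term inversion is standard.)
δ = d·√n ⇒ n = (δ/d)² = (3.857 / 0.93)² = 17.20.
Round up to the next whole unit.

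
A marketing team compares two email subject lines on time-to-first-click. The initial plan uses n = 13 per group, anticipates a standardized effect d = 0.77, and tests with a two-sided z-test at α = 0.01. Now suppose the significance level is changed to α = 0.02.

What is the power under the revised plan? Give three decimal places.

δ = d·√(n/2) = 0.77 × √(13/2) = 1.9631 (unchanged). New critical value: z_{0.01} = 2.326.
Revised power = Φ(δ − 2.326) + Φ(−δ − 2.326) = Φ(-0.363) + Φ(-4.289) = 0.3582 + 0.0000 = 0.3582.

Power ≈ 0.358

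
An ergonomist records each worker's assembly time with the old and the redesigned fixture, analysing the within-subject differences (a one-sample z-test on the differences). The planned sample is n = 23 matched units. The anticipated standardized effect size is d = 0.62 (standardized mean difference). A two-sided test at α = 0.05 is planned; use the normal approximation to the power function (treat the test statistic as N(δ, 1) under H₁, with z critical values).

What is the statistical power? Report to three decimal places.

Noncentrality parameter: δ = d·√n = 0.62 × √23 = 2.9734
Critical value for a two-sided test at α = 0.05: z_{α/2} = 1.960.
Power = Φ(δ − 1.960) + Φ(−δ − 1.960) = Φ(1.013) + Φ(-4.933) = 0.8446 + 0.0000 = 0.8446.

Power ≈ 0.845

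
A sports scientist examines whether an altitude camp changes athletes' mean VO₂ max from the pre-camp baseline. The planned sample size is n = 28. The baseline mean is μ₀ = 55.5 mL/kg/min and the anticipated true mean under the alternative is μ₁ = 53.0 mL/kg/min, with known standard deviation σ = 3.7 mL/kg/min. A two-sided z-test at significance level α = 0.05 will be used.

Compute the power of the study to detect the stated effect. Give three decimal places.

Standardized effect: d = |μ₁ − μ₀| / σ = |53.0 − 55.5| / 3.7 = 0.6757
Noncentrality parameter: δ = d·√n = 0.6757 × √28 = 3.5753
Critical value for a two-sided test at α = 0.05: z_{α/2} = 1.960.
Power = Φ(δ − 1.960) + Φ(−δ − 1.960) = Φ(1.615) + Φ(-5.535) = 0.9469 + 0.0000 = 0.9469.

Power ≈ 0.947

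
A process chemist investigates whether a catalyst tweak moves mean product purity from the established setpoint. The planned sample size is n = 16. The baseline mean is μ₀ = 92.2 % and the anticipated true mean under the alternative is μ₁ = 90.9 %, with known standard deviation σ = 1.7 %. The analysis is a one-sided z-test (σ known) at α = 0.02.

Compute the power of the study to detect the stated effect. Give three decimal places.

Power ≈ 0.843

Standardized effect: d = |μ₁ − μ₀| / σ = |90.9 − 92.2| / 1.7 = 0.7647
Noncentrality parameter: δ = d·√n = 0.7647 × √16 = 3.0588
One-sided α = 0.02 → critical value z_{0.02} = 2.054.
Power = P(Z > 2.054 − δ) = Φ(1.005) = 0.8426.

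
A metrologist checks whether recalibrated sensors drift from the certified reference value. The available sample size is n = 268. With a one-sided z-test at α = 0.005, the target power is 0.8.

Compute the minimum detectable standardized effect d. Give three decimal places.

Required noncentrality: δ = z_{0.005} + z_{0.20} = 2.576 + 0.842 = 3.417.
δ = d·√n ⇒ d = δ/√n = 3.417/√268 = 0.2088.

d ≈ 0.209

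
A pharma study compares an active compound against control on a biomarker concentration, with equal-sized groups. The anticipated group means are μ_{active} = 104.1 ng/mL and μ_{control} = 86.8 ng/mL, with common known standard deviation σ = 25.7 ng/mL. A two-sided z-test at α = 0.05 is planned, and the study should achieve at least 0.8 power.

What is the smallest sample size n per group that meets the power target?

Standardized effect: d = |μ_{active} − μ_{control}| / σ = |104.1 − 86.8| / 25.7 = 0.6732
Set Φ(δ − 1.960) = 0.8; then δ − 1.960 = Φ⁻¹(0.8) = 0.842, giving δ = 2.802.
(The Φ(−δ − z_{α/2}) term is vanishingly small for δ > 0 and is dropped in the standard sample-size formula.)
δ = d·√(n/2) ⇒ n = 2(δ/d)² = 2 × (2.802 / 0.6732)² = 34.64.
Round up to the next whole unit.

n = 35 per group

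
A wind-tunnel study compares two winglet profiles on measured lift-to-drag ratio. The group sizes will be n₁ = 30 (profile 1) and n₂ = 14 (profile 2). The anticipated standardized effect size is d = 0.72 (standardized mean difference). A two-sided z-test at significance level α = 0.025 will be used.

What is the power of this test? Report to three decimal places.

Noncentrality parameter: δ = d / √(1/n₁ + 1/n₂) = 0.72 / √(1/30 + 1/14) = 2.2245
Critical value for a two-sided test at α = 0.025: z_{α/2} = 2.241.
Power = Φ(δ − 2.241) + Φ(−δ − 2.241) = Φ(-0.017) + Φ(-4.466) = 0.4933 + 0.0000 = 0.4933.

Power ≈ 0.493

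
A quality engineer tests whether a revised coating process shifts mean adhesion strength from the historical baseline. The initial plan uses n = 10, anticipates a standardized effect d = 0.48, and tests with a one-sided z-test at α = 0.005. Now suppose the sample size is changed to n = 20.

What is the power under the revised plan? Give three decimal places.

Power ≈ 0.334

With n = 20: δ = d·√n = 0.48 × √20 = 2.1466. Critical value z_{0.005} = 2.576.
Revised power = Φ(δ − 2.576) = Φ(-0.429) = 0.3339.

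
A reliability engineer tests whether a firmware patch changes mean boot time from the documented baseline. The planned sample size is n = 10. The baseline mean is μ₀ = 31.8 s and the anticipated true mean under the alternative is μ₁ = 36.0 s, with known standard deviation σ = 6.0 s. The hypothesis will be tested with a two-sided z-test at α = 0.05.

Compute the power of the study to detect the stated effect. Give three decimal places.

Power ≈ 0.600

Standardized effect: d = |μ₁ − μ₀| / σ = |36.0 − 31.8| / 6.0 = 0.7000
Noncentrality parameter: δ = d·√n = 0.7000 × √10 = 2.2136
Two-sided α = 0.05 → critical value z_{0.025} = 1.960.
Power = Φ(δ − 1.960) + Φ(−δ − 1.960) = Φ(0.254) + Φ(-4.174) = 0.6001 + 0.0000 = 0.6001.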